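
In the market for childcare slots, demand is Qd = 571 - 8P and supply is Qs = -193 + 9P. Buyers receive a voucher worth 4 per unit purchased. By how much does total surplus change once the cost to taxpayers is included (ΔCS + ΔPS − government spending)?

Net change in total surplus = -576/17

Pre-subsidy: 571 - 8P = -193 + 9P gives P* = 764/17, Q* = 3595/17.
With the rebate, buyers effectively pay Pb = Ps − 4, where Ps is the price sellers receive.
Demand in terms of Ps becomes Qd = 571 − 8(Ps − 4) = 603 - 8Ps. Setting this equal to supply: 603 - 8Ps = -193 + 9Ps, so Ps = 796/17.
Buyers pay Pb = 796/17 − 4 = 728/17; Q' = -193 + 9·(796/17) = 3883/17.
ΔCS = ½(3595/17 + 3883/17)(764/17 − 728/17) = 134604/289; ΔPS = ½(3595/17 + 3883/17)(796/17 − 764/17) = 119648/289.
Government spending = 4 × 3883/17 = 15532/17.
Net change = 134604/289 + 119648/289 − 15532/17 = -576/17. The loss equals the DWL triangle ½·4·288/17.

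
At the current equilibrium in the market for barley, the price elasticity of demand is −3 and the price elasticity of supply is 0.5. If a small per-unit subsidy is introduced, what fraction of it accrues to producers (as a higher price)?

For a small subsidy around the equilibrium, the benefit split depends on the relative slopes, which at a point are proportional to the elasticities.
Buyer share = εs/(εs + |εd|) = 0.5/(0.5 + 3) = 1/7; seller share = |εd|/(εs + |εd|) = 6/7.
So producers capture 6/7 of the subsidy.

Producer share = 6/7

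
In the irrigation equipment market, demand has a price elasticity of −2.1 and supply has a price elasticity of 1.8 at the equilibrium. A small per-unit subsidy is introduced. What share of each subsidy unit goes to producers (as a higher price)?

Producer share = 7/13

For a small subsidy around the equilibrium, the benefit split depends on the relative slopes, which at a point are proportional to the elasticities.
Buyer share = εs/(εs + |εd|) = 1.8/(1.8 + 2.1) = 6/13; seller share = |εd|/(εs + |εd|) = 7/13.
So producers capture 7/13 of the subsidy.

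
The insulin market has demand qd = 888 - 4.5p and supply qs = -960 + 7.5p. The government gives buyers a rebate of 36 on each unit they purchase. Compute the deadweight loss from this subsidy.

Pre-subsidy: 888 - 4.5p = -960 + 7.5p gives p* = 154, q* = 195.
With the rebate, buyers effectively pay pb = ps − 36, where ps is the price sellers receive.
Demand in terms of ps becomes qd = 888 − 4.5(ps − 36) = 1050 - 4.5ps. Setting this equal to supply: 1050 - 4.5ps = -960 + 7.5ps, so ps = 167.5.
Buyers pay pb = 167.5 − 36 = 131.5; q' = -960 + 7.5·167.5 = 296.25.
The subsidy expands output by 296.25 − 195 = 101.25 past the efficient level; on those units the gap between marginal cost and willingness to pay runs from 0 up to 36.
DWL = ½ × 36 × 101.25 = 1822.5.

Deadweight loss = 1822.5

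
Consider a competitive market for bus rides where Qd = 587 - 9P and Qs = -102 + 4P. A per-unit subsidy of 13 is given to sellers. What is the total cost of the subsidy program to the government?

Government cost = 1898

Pre-subsidy: 587 - 9P = -102 + 4P gives P* = 53, Q* = 110.
With the subsidy, sellers receive Ps = Pb + 13 for each unit, where Pb is the price buyers pay.
Supply in terms of Pb becomes Qs = -102 + 4(Pb + 13) = -50 + 4Pb. Setting this equal to demand: 587 - 9Pb = -50 + 4Pb, so Pb = 49.
Sellers receive Ps = 49 + 13 = 62; Q' = 587 − 9·49 = 146.
Government outlay = subsidy × quantity = 13 × 146 = 1898.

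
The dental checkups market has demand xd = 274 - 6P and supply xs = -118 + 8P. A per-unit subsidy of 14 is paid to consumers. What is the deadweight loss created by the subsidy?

Deadweight loss = 336

Pre-subsidy: 274 - 6P = -118 + 8P gives P* = 28, x* = 106.
With the rebate, buyers effectively pay Pb = Ps − 14, where Ps is the price sellers receive.
Demand in terms of Ps becomes xd = 274 − 6(Ps − 14) = 358 - 6Ps. Setting this equal to supply: 358 - 6Ps = -118 + 8Ps, so Ps = 34.
Buyers pay Pb = 34 − 14 = 20; x' = -118 + 8·34 = 154.
The subsidy expands output by 154 − 106 = 48 past the efficient level; on those units the gap between marginal cost and willingness to pay runs from 0 up to 14.
DWL = ½ × 14 × 48 = 336.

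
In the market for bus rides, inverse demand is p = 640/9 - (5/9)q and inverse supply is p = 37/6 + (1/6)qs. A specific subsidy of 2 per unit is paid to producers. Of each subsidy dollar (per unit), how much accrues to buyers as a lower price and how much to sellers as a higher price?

Buyers gain 20/13 per unit; sellers gain 6/13 per unit

Pre-subsidy: 640/9 - (5/9)q = 37/6 + (1/6)q gives q* = 1169/13 and p* = 275/13.
With the subsidy, sellers receive ps = pb + 2 for each unit, where pb is the price buyers pay.
On the curves, pb = 640/9 - (5/9)q and ps = 37/6 + (1/6)q; the wedge ps − pb = 2 gives 37/6 + (1/6)q − (640/9 - (5/9)q) = 2, so q' = 1205/13.
Then pb = 640/9 − (5/9)·(1205/13) = 255/13 and ps = 37/6 + (1/6)·(1205/13) = 281/13.
Buyers' price falls by p* − pb = 275/13 − 255/13 = 20/13; sellers' price rises by ps − p* = 281/13 − 275/13 = 6/13.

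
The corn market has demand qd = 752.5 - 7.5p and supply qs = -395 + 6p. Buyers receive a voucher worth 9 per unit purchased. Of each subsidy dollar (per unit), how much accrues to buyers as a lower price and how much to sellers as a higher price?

Pre-subsidy: 752.5 - 7.5p = -395 + 6p gives p* = 85, q* = 115.
With the rebate, buyers effectively pay pb = ps − 9, where ps is the price sellers receive.
Demand in terms of ps becomes qd = 752.5 − 7.5(ps − 9) = 820 - 7.5ps. Setting this equal to supply: 820 - 7.5ps = -395 + 6ps, so ps = 90.
Buyers pay pb = 90 − 9 = 81; q' = -395 + 6·90 = 145.
Buyers' price falls by p* − pb = 85 − 81 = 4; sellers' price rises by ps − p* = 90 − 85 = 5.

Buyers gain 4 per unit; sellers gain 5 per unit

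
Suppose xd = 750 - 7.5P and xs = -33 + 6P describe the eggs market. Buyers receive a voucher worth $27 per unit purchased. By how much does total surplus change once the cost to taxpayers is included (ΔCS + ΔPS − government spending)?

Pre-subsidy: 750 - 7.5P = -33 + 6P gives P* = 58, x* = 315.
With the rebate, buyers effectively pay Pb = Ps − 27, where Ps is the price sellers receive.
Demand in terms of Ps becomes xd = 750 − 7.5(Ps − 27) = 952.5 - 7.5Ps. Setting this equal to supply: 952.5 - 7.5Ps = -33 + 6Ps, so Ps = 73.
Buyers pay Pb = 73 − 27 = 46; x' = -33 + 6·73 = 405.
ΔCS = ½(315 + 405)(58 − 46) = 4320; ΔPS = ½(315 + 405)(73 − 58) = 5400.
Government spending = 27 × 405 = 10935.
Net change = 4320 + 5400 − 10935 = -1215. The loss equals the DWL triangle ½·27·90.

Net change in total surplus = -$1215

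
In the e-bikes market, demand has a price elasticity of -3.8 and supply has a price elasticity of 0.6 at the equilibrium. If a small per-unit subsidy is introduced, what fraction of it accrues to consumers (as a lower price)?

Consumer share = 3/22

For a small subsidy around the equilibrium, the benefit split depends on the relative slopes, which at a point are proportional to the elasticities.
Buyer share = εs/(εs + |εd|) = 0.6/(0.6 + 3.8) = 3/22; seller share = |εd|/(εs + |εd|) = 19/22.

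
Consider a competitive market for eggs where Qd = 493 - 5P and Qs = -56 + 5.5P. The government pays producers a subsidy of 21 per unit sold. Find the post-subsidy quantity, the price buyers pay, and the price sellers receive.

Pre-subsidy: 493 - 5P = -56 + 5.5P gives P* = 366/7, Q* = 1621/7.
With the subsidy, sellers receive Ps = Pb + 21 for each unit, where Pb is the price buyers pay.
Supply in terms of Pb becomes Qs = -56 + 5.5(Pb + 21) = 59.5 + 5.5Pb. Setting this equal to demand: 493 - 5Pb = 59.5 + 5.5Pb, so Pb = 289/7.
Sellers receive Ps = 289/7 + 21 = 436/7; Q' = 493 − 5·(289/7) = 2006/7.

Q' = 2006/7; buyers pay 289/7; sellers receive 436/7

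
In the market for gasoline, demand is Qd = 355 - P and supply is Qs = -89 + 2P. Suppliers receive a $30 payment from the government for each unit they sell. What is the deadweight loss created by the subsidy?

Pre-subsidy: 355 - P = -89 + 2P gives P* = 148, Q* = 207.
With the subsidy, sellers receive Ps = Pb + 30 for each unit, where Pb is the price buyers pay.
Supply in terms of Pb becomes Qs = -89 + 2(Pb + 30) = -29 + 2Pb. Setting this equal to demand: 355 - Pb = -29 + 2Pb, so Pb = 128.
Sellers receive Ps = 128 + 30 = 158; Q' = 355 − 1·128 = 227.
The subsidy expands output by 227 − 207 = 20 past the efficient level; on those units the gap between marginal cost and willingness to pay runs from 0 up to 30.
DWL = ½ × 30 × 20 = 300.

Deadweight loss = $300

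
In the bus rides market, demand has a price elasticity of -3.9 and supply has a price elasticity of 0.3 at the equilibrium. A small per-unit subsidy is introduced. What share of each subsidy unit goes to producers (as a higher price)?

Producer share = 13/14

For a small subsidy around the equilibrium, the benefit split depends on the relative slopes, which at a point are proportional to the elasticities.
Buyer share = εs/(εs + |εd|) = 0.3/(0.3 + 3.9) = 1/14; seller share = |εd|/(εs + |εd|) = 13/14.
So producers capture 13/14 of the subsidy.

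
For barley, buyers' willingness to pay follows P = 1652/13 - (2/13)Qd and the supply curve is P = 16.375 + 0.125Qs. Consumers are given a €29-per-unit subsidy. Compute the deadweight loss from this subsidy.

Pre-subsidy: 1652/13 - (2/13)Q = 16.375 + 0.125Q gives Q* = 397 and P* = 66.
With the rebate, buyers effectively pay Pb = Ps − 29, where Ps is the price sellers receive.
On the curves, Pb = 1652/13 - (2/13)Q and Ps = 16.375 + 0.125Q; the wedge Ps − Pb = 29 gives 16.375 + 0.125Q − (1652/13 - (2/13)Q) = 29, so Q' = 501.
Then Pb = 1652/13 − (2/13)·501 = 50 and Ps = 16.375 + 0.125·501 = 79.
The subsidy expands output by 501 − 397 = 104 past the efficient level; on those units the gap between marginal cost and willingness to pay runs from 0 up to 29.
DWL = ½ × 29 × 104 = 1508.

Deadweight loss = €1508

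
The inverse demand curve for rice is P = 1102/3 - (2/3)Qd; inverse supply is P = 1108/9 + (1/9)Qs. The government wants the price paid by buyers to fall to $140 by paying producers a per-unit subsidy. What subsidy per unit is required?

At a buyer price of 140, quantity demanded is 551 − 1.5·140 = 341.
Sellers supply 341 only when they receive Ps = 1108/9 + (1/9)·341 = 161.
s = Ps − Pb = 161 − 140 = 21.

Required subsidy s = $21 per unit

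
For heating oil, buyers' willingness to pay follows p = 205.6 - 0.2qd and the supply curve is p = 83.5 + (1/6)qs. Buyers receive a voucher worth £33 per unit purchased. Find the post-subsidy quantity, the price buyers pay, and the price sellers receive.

q' = 423; buyers pay £121; sellers receive £154

Pre-subsidy: 205.6 - 0.2q = 83.5 + (1/6)q gives q* = 333 and p* = 139.
With the rebate, buyers effectively pay pb = ps − 33, where ps is the price sellers receive.
On the curves, pb = 205.6 - 0.2q and ps = 83.5 + (1/6)q; the wedge ps − pb = 33 gives 83.5 + (1/6)q − (205.6 - 0.2q) = 33, so q' = 423.
Then pb = 205.6 − 0.2·423 = 121 and ps = 83.5 + (1/6)·423 = 154.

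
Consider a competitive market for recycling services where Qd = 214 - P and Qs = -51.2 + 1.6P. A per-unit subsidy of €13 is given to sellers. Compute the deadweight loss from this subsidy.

Deadweight loss = €52

Pre-subsidy: 214 - P = -51.2 + 1.6P gives P* = 102, Q* = 112.
With the subsidy, sellers receive Ps = Pb + 13 for each unit, where Pb is the price buyers pay.
Supply in terms of Pb becomes Qs = -51.2 + 1.6(Pb + 13) = -30.4 + 1.6Pb. Setting this equal to demand: 214 - Pb = -30.4 + 1.6Pb, so Pb = 94.
Sellers receive Ps = 94 + 13 = 107; Q' = 214 − 1·94 = 120.
The subsidy expands output by 120 − 112 = 8 past the efficient level; on those units the gap between marginal cost and willingness to pay runs from 0 up to 13.
DWL = ½ × 13 × 8 = 52.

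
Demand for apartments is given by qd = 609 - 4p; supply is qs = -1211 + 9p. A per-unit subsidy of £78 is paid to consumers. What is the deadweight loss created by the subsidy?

Deadweight loss = £8424

Pre-subsidy: 609 - 4p = -1211 + 9p gives p* = 140, q* = 49.
With the rebate, buyers effectively pay pb = ps − 78, where ps is the price sellers receive.
Demand in terms of ps becomes qd = 609 − 4(ps − 78) = 921 - 4ps. Setting this equal to supply: 921 - 4ps = -1211 + 9ps, so ps = 164.
Buyers pay pb = 164 − 78 = 86; q' = -1211 + 9·164 = 265.
The subsidy expands output by 265 − 49 = 216 past the efficient level; on those units the gap between marginal cost and willingness to pay runs from 0 up to 78.
DWL = ½ × 78 × 216 = 8424.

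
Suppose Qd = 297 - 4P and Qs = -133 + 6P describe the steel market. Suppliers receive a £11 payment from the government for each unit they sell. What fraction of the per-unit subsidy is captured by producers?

Pre-subsidy: 297 - 4P = -133 + 6P gives P* = 43, Q* = 125.
With the subsidy, sellers receive Ps = Pb + 11 for each unit, where Pb is the price buyers pay.
Supply in terms of Pb becomes Qs = -133 + 6(Pb + 11) = -67 + 6Pb. Setting this equal to demand: 297 - 4Pb = -67 + 6Pb, so Pb = 36.4.
Sellers receive Ps = 36.4 + 11 = 47.4; Q' = 297 − 4·36.4 = 151.4.
Buyers' price falls by P* − Pb = 43 − 36.4 = 6.6; sellers' price rises by Ps − P* = 47.4 − 43 = 4.4.
So producers capture 4.4/11 = 0.4 of each unit of subsidy.

Producer share = 0.4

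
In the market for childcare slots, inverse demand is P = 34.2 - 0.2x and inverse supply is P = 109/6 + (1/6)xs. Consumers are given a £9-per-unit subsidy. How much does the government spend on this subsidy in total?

Pre-subsidy: 34.2 - 0.2x = 109/6 + (1/6)x gives x* = 481/11 and P* = 280/11.
With the rebate, buyers effectively pay Pb = Ps − 9, where Ps is the price sellers receive.
On the curves, Pb = 34.2 - 0.2x and Ps = 109/6 + (1/6)x; the wedge Ps − Pb = 9 gives 109/6 + (1/6)x − (34.2 - 0.2x) = 9, so x' = 751/11.
Then Pb = 34.2 − 0.2·(751/11) = 226/11 and Ps = 109/6 + (1/6)·(751/11) = 325/11.
Government outlay = subsidy × quantity = 9 × 751/11 = 6759/11.

Government cost = 6759/11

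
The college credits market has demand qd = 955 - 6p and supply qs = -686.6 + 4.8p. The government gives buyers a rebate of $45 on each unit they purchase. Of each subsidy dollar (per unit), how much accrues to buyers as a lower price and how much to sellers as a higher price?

Pre-subsidy: 955 - 6p = -686.6 + 4.8p gives p* = 152, q* = 43.
With the rebate, buyers effectively pay pb = ps − 45, where ps is the price sellers receive.
Demand in terms of ps becomes qd = 955 − 6(ps − 45) = 1225 - 6ps. Setting this equal to supply: 1225 - 6ps = -686.6 + 4.8ps, so ps = 177.
Buyers pay pb = 177 − 45 = 132; q' = -686.6 + 4.8·177 = 163.
Buyers' price falls by p* − pb = 152 − 132 = 20; sellers' price rises by ps − p* = 177 − 152 = 25.

Buyers gain $20 per unit; sellers gain $25 per unit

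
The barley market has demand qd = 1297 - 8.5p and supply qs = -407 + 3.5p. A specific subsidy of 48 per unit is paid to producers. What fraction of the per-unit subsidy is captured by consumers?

Pre-subsidy: 1297 - 8.5p = -407 + 3.5p gives p* = 142, q* = 90.
With the subsidy, sellers receive ps = pb + 48 for each unit, where pb is the price buyers pay.
Supply in terms of pb becomes qs = -407 + 3.5(pb + 48) = -239 + 3.5pb. Setting this equal to demand: 1297 - 8.5pb = -239 + 3.5pb, so pb = 128.
Sellers receive ps = 128 + 48 = 176; q' = 1297 − 8.5·128 = 209.
Buyers' price falls by p* − pb = 142 − 128 = 14; sellers' price rises by ps − p* = 176 − 142 = 34.
So consumers capture 14/48 = 7/24 of each unit of subsidy.

Consumer share = 7/24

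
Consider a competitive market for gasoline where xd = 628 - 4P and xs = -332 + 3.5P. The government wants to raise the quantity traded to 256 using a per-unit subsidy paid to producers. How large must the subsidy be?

Required subsidy s = 75 per unit

At x = 256, invert demand for the buyer price: Pb = (628 − 256)/4 = 93; invert supply for the seller price: Ps = (256 − (-332))/3.5 = 168.
The subsidy must fill the gap: s = Ps − Pb = 168 − 93 = 75.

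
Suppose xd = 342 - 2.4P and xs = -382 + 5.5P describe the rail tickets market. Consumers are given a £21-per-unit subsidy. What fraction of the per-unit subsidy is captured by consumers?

Consumer share = 55/79

Pre-subsidy: 342 - 2.4P = -382 + 5.5P gives P* = 7240/79, x* = 9642/79.
With the rebate, buyers effectively pay Pb = Ps − 21, where Ps is the price sellers receive.
Demand in terms of Ps becomes xd = 342 − 2.4(Ps − 21) = 392.4 - 2.4Ps. Setting this equal to supply: 392.4 - 2.4Ps = -382 + 5.5Ps, so Ps = 7744/79.
Buyers pay Pb = 7744/79 − 21 = 6085/79; x' = -382 + 5.5·(7744/79) = 12414/79.
Buyers' price falls by P* − Pb = 7240/79 − 6085/79 = 1155/79; sellers' price rises by Ps − P* = 7744/79 − 7240/79 = 504/79.
So consumers capture (1155/79)/21 = 55/79 of each unit of subsidy.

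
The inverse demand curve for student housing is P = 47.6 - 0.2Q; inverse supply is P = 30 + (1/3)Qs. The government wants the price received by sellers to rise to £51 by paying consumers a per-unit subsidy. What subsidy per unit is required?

At a seller price of 51, quantity supplied is -90 + 3·51 = 63.
Buyers absorb 63 only when they pay Pb = 47.6 − 0.2·63 = 35.
s = Ps − Pb = 51 − 35 = 16.

Required subsidy s = £16 per unit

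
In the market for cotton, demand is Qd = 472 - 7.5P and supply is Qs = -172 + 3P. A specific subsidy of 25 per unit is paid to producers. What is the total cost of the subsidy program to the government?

Pre-subsidy: 472 - 7.5P = -172 + 3P gives P* = 184/3, Q* = 12.
With the subsidy, sellers receive Ps = Pb + 25 for each unit, where Pb is the price buyers pay.
Supply in terms of Pb becomes Qs = -172 + 3(Pb + 25) = -97 + 3Pb. Setting this equal to demand: 472 - 7.5Pb = -97 + 3Pb, so Pb = 1138/21.
Sellers receive Ps = 1138/21 + 25 = 1663/21; Q' = 472 − 7.5·(1138/21) = 459/7.
Government outlay = subsidy × quantity = 25 × 459/7 = 11475/7.

Government cost = 11475/7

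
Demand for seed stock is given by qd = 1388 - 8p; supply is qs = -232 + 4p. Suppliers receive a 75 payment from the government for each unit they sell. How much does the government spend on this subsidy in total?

Pre-subsidy: 1388 - 8p = -232 + 4p gives p* = 135, q* = 308.
With the subsidy, sellers receive ps = pb + 75 for each unit, where pb is the price buyers pay.
Supply in terms of pb becomes qs = -232 + 4(pb + 75) = 68 + 4pb. Setting this equal to demand: 1388 - 8pb = 68 + 4pb, so pb = 110.
Sellers receive ps = 110 + 75 = 185; q' = 1388 − 8·110 = 508.
Government outlay = subsidy × quantity = 75 × 508 = 38100.

Government cost = 38100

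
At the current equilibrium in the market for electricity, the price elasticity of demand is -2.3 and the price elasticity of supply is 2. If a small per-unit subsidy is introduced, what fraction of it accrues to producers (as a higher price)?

For a small subsidy around the equilibrium, the benefit split depends on the relative slopes, which at a point are proportional to the elasticities.
Buyer share = εs/(εs + |εd|) = 2/(2 + 2.3) = 20/43; seller share = |εd|/(εs + |εd|) = 23/43.
So producers capture 23/43 of the subsidy.

Producer share = 23/43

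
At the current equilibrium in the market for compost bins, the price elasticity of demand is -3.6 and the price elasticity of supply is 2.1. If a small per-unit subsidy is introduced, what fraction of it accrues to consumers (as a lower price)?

Consumer share = 7/19

For a small subsidy around the equilibrium, the benefit split depends on the relative slopes, which at a point are proportional to the elasticities.
Buyer share = εs/(εs + |εd|) = 2.1/(2.1 + 3.6) = 7/19; seller share = |εd|/(εs + |εd|) = 12/19.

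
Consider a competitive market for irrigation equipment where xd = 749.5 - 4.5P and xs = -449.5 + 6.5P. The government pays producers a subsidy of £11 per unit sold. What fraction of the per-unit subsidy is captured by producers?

Producer share = 9/22

Pre-subsidy: 749.5 - 4.5P = -449.5 + 6.5P gives P* = 109, x* = 259.
With the subsidy, sellers receive Ps = Pb + 11 for each unit, where Pb is the price buyers pay.
Supply in terms of Pb becomes xs = -449.5 + 6.5(Pb + 11) = -378 + 6.5Pb. Setting this equal to demand: 749.5 - 4.5Pb = -378 + 6.5Pb, so Pb = 102.5.
Sellers receive Ps = 102.5 + 11 = 113.5; x' = 749.5 − 4.5·102.5 = 288.25.
Buyers' price falls by P* − Pb = 109 − 102.5 = 6.5; sellers' price rises by Ps − P* = 113.5 − 109 = 4.5.
So producers capture 4.5/11 = 9/22 of each unit of subsidy.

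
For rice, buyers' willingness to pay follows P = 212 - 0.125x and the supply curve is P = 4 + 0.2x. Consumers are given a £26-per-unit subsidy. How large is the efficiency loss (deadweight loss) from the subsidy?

Deadweight loss = £1040

Pre-subsidy: 212 - 0.125x = 4 + 0.2x gives x* = 640 and P* = 132.
With the rebate, buyers effectively pay Pb = Ps − 26, where Ps is the price sellers receive.
On the curves, Pb = 212 - 0.125x and Ps = 4 + 0.2x; the wedge Ps − Pb = 26 gives 4 + 0.2x − (212 - 0.125x) = 26, so x' = 720.
Then Pb = 212 − 0.125·720 = 122 and Ps = 4 + 0.2·720 = 148.
The subsidy expands output by 720 − 640 = 80 past the efficient level; on those units the gap between marginal cost and willingness to pay runs from 0 up to 26.
DWL = ½ × 26 × 80 = 1040.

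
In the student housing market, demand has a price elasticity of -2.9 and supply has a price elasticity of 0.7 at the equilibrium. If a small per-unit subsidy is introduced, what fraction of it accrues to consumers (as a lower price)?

Consumer share = 7/36

For a small subsidy around the equilibrium, the benefit split depends on the relative slopes, which at a point are proportional to the elasticities.
Buyer share = εs/(εs + |εd|) = 0.7/(0.7 + 2.9) = 7/36; seller share = |εd|/(εs + |εd|) = 29/36.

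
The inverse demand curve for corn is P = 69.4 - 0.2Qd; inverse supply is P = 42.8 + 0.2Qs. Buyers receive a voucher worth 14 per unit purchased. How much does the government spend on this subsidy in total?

Government cost = 1421

Pre-subsidy: 69.4 - 0.2Q = 42.8 + 0.2Q gives Q* = 66.5 and P* = 56.1.
With the rebate, buyers effectively pay Pb = Ps − 14, where Ps is the price sellers receive.
On the curves, Pb = 69.4 - 0.2Q and Ps = 42.8 + 0.2Q; the wedge Ps − Pb = 14 gives 42.8 + 0.2Q − (69.4 - 0.2Q) = 14, so Q' = 101.5.
Then Pb = 69.4 − 0.2·101.5 = 49.1 and Ps = 42.8 + 0.2·101.5 = 63.1.
Government outlay = subsidy × quantity = 14 × 101.5 = 1421.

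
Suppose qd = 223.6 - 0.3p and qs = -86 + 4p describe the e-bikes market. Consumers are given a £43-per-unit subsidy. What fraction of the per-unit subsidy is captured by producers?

Pre-subsidy: 223.6 - 0.3p = -86 + 4p gives p* = 72, q* = 202.
With the rebate, buyers effectively pay pb = ps − 43, where ps is the price sellers receive.
Demand in terms of ps becomes qd = 223.6 − 0.3(ps − 43) = 236.5 - 0.3ps. Setting this equal to supply: 236.5 - 0.3ps = -86 + 4ps, so ps = 75.
Buyers pay pb = 75 − 43 = 32; q' = -86 + 4·75 = 214.
Buyers' price falls by p* − pb = 72 − 32 = 40; sellers' price rises by ps − p* = 75 − 72 = 3.
So producers capture 3/43 = 3/43 of each unit of subsidy.

Producer share = 3/43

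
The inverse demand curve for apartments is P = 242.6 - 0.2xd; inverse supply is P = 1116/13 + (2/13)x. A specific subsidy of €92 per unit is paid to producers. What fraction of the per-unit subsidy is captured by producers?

Producer share = 10/23

Pre-subsidy: 242.6 - 0.2x = 1116/13 + (2/13)x gives x* = 443 and P* = 154.
With the subsidy, sellers receive Ps = Pb + 92 for each unit, where Pb is the price buyers pay.
On the curves, Pb = 242.6 - 0.2x and Ps = 1116/13 + (2/13)x; the wedge Ps − Pb = 92 gives 1116/13 + (2/13)x − (242.6 - 0.2x) = 92, so x' = 703.
Then Pb = 242.6 − 0.2·703 = 102 and Ps = 1116/13 + (2/13)·703 = 194.
Buyers' price falls by P* − Pb = 154 − 102 = 52; sellers' price rises by Ps − P* = 194 − 154 = 40.
So producers capture 40/92 = 10/23 of each unit of subsidy.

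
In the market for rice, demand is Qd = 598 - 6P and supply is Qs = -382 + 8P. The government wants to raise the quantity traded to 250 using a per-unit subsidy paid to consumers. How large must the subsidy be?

At Q = 250, invert demand for the buyer price: Pb = (598 − 250)/6 = 58; invert supply for the seller price: Ps = (250 − (-382))/8 = 79.
The subsidy must fill the gap: s = Ps − Pb = 79 − 58 = 21.

Required subsidy s = 21 per unit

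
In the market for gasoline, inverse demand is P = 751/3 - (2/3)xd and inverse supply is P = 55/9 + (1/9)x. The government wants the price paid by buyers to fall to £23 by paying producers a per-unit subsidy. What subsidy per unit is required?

At a buyer price of 23, quantity demanded is 375.5 − 1.5·23 = 341.
Sellers supply 341 only when they receive Ps = 55/9 + (1/9)·341 = 44.
s = Ps − Pb = 44 − 23 = 21.

Required subsidy s = £21 per unit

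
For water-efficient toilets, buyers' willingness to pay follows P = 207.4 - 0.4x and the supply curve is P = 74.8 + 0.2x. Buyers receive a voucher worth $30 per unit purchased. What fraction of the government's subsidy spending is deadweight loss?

DWL / government spending = 25/271

Pre-subsidy: 207.4 - 0.4x = 74.8 + 0.2x gives x* = 221 and P* = 119.
With the rebate, buyers effectively pay Pb = Ps − 30, where Ps is the price sellers receive.
On the curves, Pb = 207.4 - 0.4x and Ps = 74.8 + 0.2x; the wedge Ps − Pb = 30 gives 74.8 + 0.2x − (207.4 - 0.4x) = 30, so x' = 271.
Then Pb = 207.4 − 0.4·271 = 99 and Ps = 74.8 + 0.2·271 = 129.
ΔCS = ½(221 + 271)(119 − 99) = 4920; ΔPS = ½(221 + 271)(129 − 119) = 2460.
Government spending = 30 × 271 = 8130.
DWL = ½ × 30 × (271 − 221) = 750; fraction = 750 / 8130 = 25/271.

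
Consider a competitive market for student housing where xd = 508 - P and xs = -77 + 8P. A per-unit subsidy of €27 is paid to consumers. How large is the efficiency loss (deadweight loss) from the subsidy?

Pre-subsidy: 508 - P = -77 + 8P gives P* = 65, x* = 443.
With the rebate, buyers effectively pay Pb = Ps − 27, where Ps is the price sellers receive.
Demand in terms of Ps becomes xd = 508 − 1(Ps − 27) = 535 - Ps. Setting this equal to supply: 535 - Ps = -77 + 8Ps, so Ps = 68.
Buyers pay Pb = 68 − 27 = 41; x' = -77 + 8·68 = 467.
The subsidy expands output by 467 − 443 = 24 past the efficient level; on those units the gap between marginal cost and willingness to pay runs from 0 up to 27.
DWL = ½ × 27 × 24 = 324.

Deadweight loss = €324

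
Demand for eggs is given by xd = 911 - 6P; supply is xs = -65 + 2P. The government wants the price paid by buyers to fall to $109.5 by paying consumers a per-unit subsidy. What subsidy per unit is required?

Required subsidy s = $50 per unit

At a buyer price of 109.5, quantity demanded is 911 − 6·109.5 = 254.
Sellers supply 254 only when they receive Ps with -65 + 2·Ps = 254, i.e. Ps = 159.5.
s = Ps − Pb = 159.5 − 109.5 = 50.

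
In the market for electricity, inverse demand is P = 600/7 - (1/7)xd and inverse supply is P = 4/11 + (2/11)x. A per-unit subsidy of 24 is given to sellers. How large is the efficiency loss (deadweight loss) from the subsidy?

Pre-subsidy: 600/7 - (1/7)x = 4/11 + (2/11)x gives x* = 262.88 and P* = 48.16.
With the subsidy, sellers receive Ps = Pb + 24 for each unit, where Pb is the price buyers pay.
On the curves, Pb = 600/7 - (1/7)x and Ps = 4/11 + (2/11)x; the wedge Ps − Pb = 24 gives 4/11 + (2/11)x − (600/7 - (1/7)x) = 24, so x' = 336.8.
Then Pb = 600/7 − (1/7)·336.8 = 37.6 and Ps = 4/11 + (2/11)·336.8 = 61.6.
The subsidy expands output by 336.8 − 262.88 = 73.92 past the efficient level; on those units the gap between marginal cost and willingness to pay runs from 0 up to 24.
DWL = ½ × 24 × 73.92 = 887.04.

Deadweight loss = 887.04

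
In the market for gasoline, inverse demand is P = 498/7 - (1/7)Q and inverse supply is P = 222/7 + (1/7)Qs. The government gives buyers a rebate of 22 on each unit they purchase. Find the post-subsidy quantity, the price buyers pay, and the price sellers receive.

Pre-subsidy: 498/7 - (1/7)Q = 222/7 + (1/7)Q gives Q* = 138 and P* = 360/7.
With the rebate, buyers effectively pay Pb = Ps − 22, where Ps is the price sellers receive.
On the curves, Pb = 498/7 - (1/7)Q and Ps = 222/7 + (1/7)Q; the wedge Ps − Pb = 22 gives 222/7 + (1/7)Q − (498/7 - (1/7)Q) = 22, so Q' = 215.
Then Pb = 498/7 − (1/7)·215 = 283/7 and Ps = 222/7 + (1/7)·215 = 437/7.

Q' = 215; buyers pay 283/7; sellers receive 437/7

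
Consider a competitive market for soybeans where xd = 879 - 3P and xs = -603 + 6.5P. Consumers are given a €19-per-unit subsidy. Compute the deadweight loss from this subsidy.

Deadweight loss = €370.5

Pre-subsidy: 879 - 3P = -603 + 6.5P gives P* = 156, x* = 411.
With the rebate, buyers effectively pay Pb = Ps − 19, where Ps is the price sellers receive.
Demand in terms of Ps becomes xd = 879 − 3(Ps − 19) = 936 - 3Ps. Setting this equal to supply: 936 - 3Ps = -603 + 6.5Ps, so Ps = 162.
Buyers pay Pb = 162 − 19 = 143; x' = -603 + 6.5·162 = 450.
The subsidy expands output by 450 − 411 = 39 past the efficient level; on those units the gap between marginal cost and willingness to pay runs from 0 up to 19.
DWL = ½ × 19 × 39 = 370.5.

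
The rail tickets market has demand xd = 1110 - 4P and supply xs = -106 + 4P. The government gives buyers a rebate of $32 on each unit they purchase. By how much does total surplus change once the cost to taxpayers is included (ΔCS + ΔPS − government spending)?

Net change in total surplus = -$1024

Pre-subsidy: 1110 - 4P = -106 + 4P gives P* = 152, x* = 502.
With the rebate, buyers effectively pay Pb = Ps − 32, where Ps is the price sellers receive.
Demand in terms of Ps becomes xd = 1110 − 4(Ps − 32) = 1238 - 4Ps. Setting this equal to supply: 1238 - 4Ps = -106 + 4Ps, so Ps = 168.
Buyers pay Pb = 168 − 32 = 136; x' = -106 + 4·168 = 566.
ΔCS = ½(502 + 566)(152 − 136) = 8544; ΔPS = ½(502 + 566)(168 − 152) = 8544.
Government spending = 32 × 566 = 18112.
Net change = 8544 + 8544 − 18112 = -1024. The loss equals the DWL triangle ½·32·64.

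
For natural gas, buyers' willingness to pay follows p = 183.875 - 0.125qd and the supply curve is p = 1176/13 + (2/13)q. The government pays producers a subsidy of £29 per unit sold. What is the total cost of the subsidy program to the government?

Pre-subsidy: 183.875 - 0.125q = 1176/13 + (2/13)q gives q* = 335 and p* = 142.
With the subsidy, sellers receive ps = pb + 29 for each unit, where pb is the price buyers pay.
On the curves, pb = 183.875 - 0.125q and ps = 1176/13 + (2/13)q; the wedge ps − pb = 29 gives 1176/13 + (2/13)q − (183.875 - 0.125q) = 29, so q' = 439.
Then pb = 183.875 − 0.125·439 = 129 and ps = 1176/13 + (2/13)·439 = 158.
Government outlay = subsidy × quantity = 29 × 439 = 12731.

Government cost = £12731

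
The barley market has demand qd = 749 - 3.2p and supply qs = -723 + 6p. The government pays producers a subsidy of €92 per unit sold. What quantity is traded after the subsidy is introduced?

Pre-subsidy: 749 - 3.2p = -723 + 6p gives p* = 160, q* = 237.
With the subsidy, sellers receive ps = pb + 92 for each unit, where pb is the price buyers pay.
Supply in terms of pb becomes qs = -723 + 6(pb + 92) = -171 + 6pb. Setting this equal to demand: 749 - 3.2pb = -171 + 6pb, so pb = 100.
Sellers receive ps = 100 + 92 = 192; q' = 749 − 3.2·100 = 429.

q' = 429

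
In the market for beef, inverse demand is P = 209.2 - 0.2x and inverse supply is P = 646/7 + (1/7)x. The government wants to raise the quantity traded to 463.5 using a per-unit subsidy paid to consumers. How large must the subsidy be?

At x = 463.5, from the demand curve buyers pay Pb = 209.2 − 0.2·463.5 = 116.5; from the supply curve sellers need Ps = 646/7 + (1/7)·463.5 = 158.5.
The subsidy must fill the gap: s = Ps − Pb = 158.5 − 116.5 = 42.

Required subsidy s = 42 per unit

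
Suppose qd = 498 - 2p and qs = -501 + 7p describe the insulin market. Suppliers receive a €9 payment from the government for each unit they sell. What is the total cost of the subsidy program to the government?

Government cost = €2610

Pre-subsidy: 498 - 2p = -501 + 7p gives p* = 111, q* = 276.
With the subsidy, sellers receive ps = pb + 9 for each unit, where pb is the price buyers pay.
Supply in terms of pb becomes qs = -501 + 7(pb + 9) = -438 + 7pb. Setting this equal to demand: 498 - 2pb = -438 + 7pb, so pb = 104.
Sellers receive ps = 104 + 9 = 113; q' = 498 − 2·104 = 290.
Government outlay = subsidy × quantity = 9 × 290 = 2610.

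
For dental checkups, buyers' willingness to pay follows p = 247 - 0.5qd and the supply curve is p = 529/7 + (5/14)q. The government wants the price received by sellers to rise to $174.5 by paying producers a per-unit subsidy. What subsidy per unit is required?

At a seller price of 174.5, quantity supplied is -211.6 + 2.8·174.5 = 277.
Buyers absorb 277 only when they pay pb = 247 − 0.5·277 = 108.5.
s = ps − pb = 174.5 − 108.5 = 66.

Required subsidy s = $66 per unit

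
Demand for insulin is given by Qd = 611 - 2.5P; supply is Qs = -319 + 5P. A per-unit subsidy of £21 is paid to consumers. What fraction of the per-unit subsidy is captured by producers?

Pre-subsidy: 611 - 2.5P = -319 + 5P gives P* = 124, Q* = 301.
With the rebate, buyers effectively pay Pb = Ps − 21, where Ps is the price sellers receive.
Demand in terms of Ps becomes Qd = 611 − 2.5(Ps − 21) = 663.5 - 2.5Ps. Setting this equal to supply: 663.5 - 2.5Ps = -319 + 5Ps, so Ps = 131.
Buyers pay Pb = 131 − 21 = 110; Q' = -319 + 5·131 = 336.
Buyers' price falls by P* − Pb = 124 − 110 = 14; sellers' price rises by Ps − P* = 131 − 124 = 7.
So producers capture 7/21 = 1/3 of each unit of subsidy.

Producer share = 1/3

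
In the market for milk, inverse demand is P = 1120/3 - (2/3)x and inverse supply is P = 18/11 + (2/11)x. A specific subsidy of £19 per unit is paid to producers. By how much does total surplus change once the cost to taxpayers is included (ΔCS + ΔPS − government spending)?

Pre-subsidy: 1120/3 - (2/3)x = 18/11 + (2/11)x gives x* = 6133/14 and P* = 569/7.
With the subsidy, sellers receive Ps = Pb + 19 for each unit, where Pb is the price buyers pay.
On the curves, Pb = 1120/3 - (2/3)x and Ps = 18/11 + (2/11)x; the wedge Ps − Pb = 19 gives 18/11 + (2/11)x − (1120/3 - (2/3)x) = 19, so x' = 12893/28.
Then Pb = 1120/3 − (2/3)·(12893/28) = 929/14 and Ps = 18/11 + (2/11)·(12893/28) = 1195/14.
ΔCS = ½(6133/14 + 12893/28)(569/7 − 929/14) = 5258231/784; ΔPS = ½(6133/14 + 12893/28)(1195/14 − 569/7) = 1434063/784.
Government spending = 19 × 12893/28 = 244967/28.
Net change = 5258231/784 + 1434063/784 − 244967/28 = -11913/56. The loss equals the DWL triangle ½·19·627/28.

Net change in total surplus = -11913/56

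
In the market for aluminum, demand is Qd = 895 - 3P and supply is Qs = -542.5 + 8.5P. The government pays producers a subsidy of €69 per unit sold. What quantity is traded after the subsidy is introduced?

Q' = 673

Pre-subsidy: 895 - 3P = -542.5 + 8.5P gives P* = 125, Q* = 520.
With the subsidy, sellers receive Ps = Pb + 69 for each unit, where Pb is the price buyers pay.
Supply in terms of Pb becomes Qs = -542.5 + 8.5(Pb + 69) = 44 + 8.5Pb. Setting this equal to demand: 895 - 3Pb = 44 + 8.5Pb, so Pb = 74.
Sellers receive Ps = 74 + 69 = 143; Q' = 895 − 3·74 = 673.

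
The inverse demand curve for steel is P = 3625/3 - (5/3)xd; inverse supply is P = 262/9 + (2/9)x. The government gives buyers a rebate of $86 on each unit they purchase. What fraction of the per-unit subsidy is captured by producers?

Pre-subsidy: 3625/3 - (5/3)x = 262/9 + (2/9)x gives x* = 10613/17 and P* = 8560/51.
With the rebate, buyers effectively pay Pb = Ps − 86, where Ps is the price sellers receive.
On the curves, Pb = 3625/3 - (5/3)x and Ps = 262/9 + (2/9)x; the wedge Ps − Pb = 86 gives 262/9 + (2/9)x − (3625/3 - (5/3)x) = 86, so x' = 11387/17.
Then Pb = 3625/3 − (5/3)·(11387/17) = 4690/51 and Ps = 262/9 + (2/9)·(11387/17) = 9076/51.
Buyers' price falls by P* − Pb = 8560/51 − 4690/51 = 1290/17; sellers' price rises by Ps − P* = 9076/51 − 8560/51 = 172/17.
So producers capture (172/17)/86 = 2/17 of each unit of subsidy.

Producer share = 2/17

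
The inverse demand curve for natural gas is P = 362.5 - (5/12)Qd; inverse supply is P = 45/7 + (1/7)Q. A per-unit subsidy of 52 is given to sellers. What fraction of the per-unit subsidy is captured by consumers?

Consumer share = 35/47

Pre-subsidy: 362.5 - (5/12)Q = 45/7 + (1/7)Q gives Q* = 29910/47 and P* = 4575/47.
With the subsidy, sellers receive Ps = Pb + 52 for each unit, where Pb is the price buyers pay.
On the curves, Pb = 362.5 - (5/12)Q and Ps = 45/7 + (1/7)Q; the wedge Ps − Pb = 52 gives 45/7 + (1/7)Q − (362.5 - (5/12)Q) = 52, so Q' = 34278/47.
Then Pb = 362.5 − (5/12)·(34278/47) = 2755/47 and Ps = 45/7 + (1/7)·(34278/47) = 5199/47.
Buyers' price falls by P* − Pb = 4575/47 − 2755/47 = 1820/47; sellers' price rises by Ps − P* = 5199/47 − 4575/47 = 624/47.
So consumers capture (1820/47)/52 = 35/47 of each unit of subsidy.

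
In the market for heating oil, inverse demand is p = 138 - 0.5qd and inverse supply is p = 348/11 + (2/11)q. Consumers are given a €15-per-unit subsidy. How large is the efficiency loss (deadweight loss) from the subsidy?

Pre-subsidy: 138 - 0.5q = 348/11 + (2/11)q gives q* = 156 and p* = 60.
With the rebate, buyers effectively pay pb = ps − 15, where ps is the price sellers receive.
On the curves, pb = 138 - 0.5q and ps = 348/11 + (2/11)q; the wedge ps − pb = 15 gives 348/11 + (2/11)q − (138 - 0.5q) = 15, so q' = 178.
Then pb = 138 − 0.5·178 = 49 and ps = 348/11 + (2/11)·178 = 64.
The subsidy expands output by 178 − 156 = 22 past the efficient level; on those units the gap between marginal cost and willingness to pay runs from 0 up to 15.
DWL = ½ × 15 × 22 = 165.

Deadweight loss = €165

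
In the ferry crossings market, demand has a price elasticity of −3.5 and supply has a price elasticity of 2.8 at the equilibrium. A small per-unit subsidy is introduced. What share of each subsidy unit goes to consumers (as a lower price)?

Consumer share = 4/9

For a small subsidy around the equilibrium, the benefit split depends on the relative slopes, which at a point are proportional to the elasticities.
Buyer share = εs/(εs + |εd|) = 2.8/(2.8 + 3.5) = 4/9; seller share = |εd|/(εs + |εd|) = 5/9.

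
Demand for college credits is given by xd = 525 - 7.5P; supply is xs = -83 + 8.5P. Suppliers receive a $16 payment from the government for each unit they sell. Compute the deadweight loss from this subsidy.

Pre-subsidy: 525 - 7.5P = -83 + 8.5P gives P* = 38, x* = 240.
With the subsidy, sellers receive Ps = Pb + 16 for each unit, where Pb is the price buyers pay.
Supply in terms of Pb becomes xs = -83 + 8.5(Pb + 16) = 53 + 8.5Pb. Setting this equal to demand: 525 - 7.5Pb = 53 + 8.5Pb, so Pb = 29.5.
Sellers receive Ps = 29.5 + 16 = 45.5; x' = 525 − 7.5·29.5 = 303.75.
The subsidy expands output by 303.75 − 240 = 63.75 past the efficient level; on those units the gap between marginal cost and willingness to pay runs from 0 up to 16.
DWL = ½ × 16 × 63.75 = 510.

Deadweight loss = $510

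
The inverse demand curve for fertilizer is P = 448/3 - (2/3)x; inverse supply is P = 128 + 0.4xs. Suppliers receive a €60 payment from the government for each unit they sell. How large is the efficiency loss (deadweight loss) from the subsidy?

Pre-subsidy: 448/3 - (2/3)x = 128 + 0.4x gives x* = 20 and P* = 136.
With the subsidy, sellers receive Ps = Pb + 60 for each unit, where Pb is the price buyers pay.
On the curves, Pb = 448/3 - (2/3)x and Ps = 128 + 0.4x; the wedge Ps − Pb = 60 gives 128 + 0.4x − (448/3 - (2/3)x) = 60, so x' = 76.25.
Then Pb = 448/3 − (2/3)·76.25 = 98.5 and Ps = 128 + 0.4·76.25 = 158.5.
The subsidy expands output by 76.25 − 20 = 56.25 past the efficient level; on those units the gap between marginal cost and willingness to pay runs from 0 up to 60.
DWL = ½ × 60 × 56.25 = 1687.5.

Deadweight loss = €1687.5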